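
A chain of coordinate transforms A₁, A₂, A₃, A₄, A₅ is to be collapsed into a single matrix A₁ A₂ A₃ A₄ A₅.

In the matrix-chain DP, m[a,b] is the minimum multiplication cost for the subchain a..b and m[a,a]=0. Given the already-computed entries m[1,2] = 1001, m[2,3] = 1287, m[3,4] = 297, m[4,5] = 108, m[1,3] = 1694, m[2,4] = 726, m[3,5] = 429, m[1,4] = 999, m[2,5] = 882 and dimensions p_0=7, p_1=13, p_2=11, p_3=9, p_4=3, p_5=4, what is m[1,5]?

1083

m[1,5] = min over k∈[1,4] of m[1,k]+m[k+1,5]+p_{0}·p_k·p_{5}.
k=1: 0 + 882 + 7·13·4 = 1246; k=2: 1001 + 429 + 7·11·4 = 1738; k=3: 1694 + 108 + 7·9·4 = 2054; k=4: 999 + 0 + 7·3·4 = 1083.
Minimum: 1083 at k=4.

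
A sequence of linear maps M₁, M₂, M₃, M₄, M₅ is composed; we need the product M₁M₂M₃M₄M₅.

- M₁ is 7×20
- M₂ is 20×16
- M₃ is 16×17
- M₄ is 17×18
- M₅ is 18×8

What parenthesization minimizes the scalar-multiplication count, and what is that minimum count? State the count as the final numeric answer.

7294

Adjacent pairs: M₁M₂ = 7·20·16 = 2240; M₂M₃ = 20·16·17 = 5440; M₃M₄ = 16·17·18 = 4896; M₄M₅ = 17·18·8 = 2448.
Length 3: M₁..M₃: k=1: 0+5440+7·20·17=7820; k=2: 2240+0+7·16·17=4144 → min 4144 | M₂..M₄: k=2: 0+4896+20·16·18=10656; k=3: 5440+0+20·17·18=11560 → min 10656 | M₃..M₅: k=3: 0+2448+16·17·8=4624; k=4: 4896+0+16·18·8=7200 → min 4624.
Length 4: M₁..M₄: k=1: 0+10656+7·20·18=13176; k=2: 2240+4896+7·16·18=9152; k=3: 4144+0+7·17·18=6286 → min 6286 | M₂..M₅: k=2: 0+4624+20·16·8=7184; k=3: 5440+2448+20·17·8=10608; k=4: 10656+0+20·18·8=13536 → min 7184.
Length 5: M₁..M₅: k=1: 0+7184+7·20·8=8304; k=2: 2240+4624+7·16·8=7760; k=3: 4144+2448+7·17·8=7544; k=4: 6286+0+7·18·8=7294 → min 7294.
Optimal parenthesization: ((((M₁M₂)M₃)M₄)M₅) with cost 7294.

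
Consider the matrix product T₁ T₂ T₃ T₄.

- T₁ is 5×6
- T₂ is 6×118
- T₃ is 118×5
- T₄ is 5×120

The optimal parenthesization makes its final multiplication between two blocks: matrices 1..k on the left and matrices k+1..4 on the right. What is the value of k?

Adjacent pairs: T₁T₂ = 5·6·118 = 3540; T₂T₃ = 6·118·5 = 3540; T₃T₄ = 118·5·120 = 70800.
Length 3: T₁..T₃: k=1: 0+3540+5·6·5=3690; k=2: 3540+0+5·118·5=6490 → min 3690 | T₂..T₄: k=2: 0+70800+6·118·120=155760; k=3: 3540+0+6·5·120=7140 → min 7140.
Top-level splits: k=1: (T₁..T₁)·(T₂..T₄) → 0+7140+5·6·120 = 10740; k=2: (T₁..T₂)·(T₃..T₄) → 3540+70800+5·118·120 = 145140; k=3: (T₁..T₃)·(T₄..T₄) → 3690+0+5·5·120 = 6690.
Best split is after T₃, i.e. k = 3.

3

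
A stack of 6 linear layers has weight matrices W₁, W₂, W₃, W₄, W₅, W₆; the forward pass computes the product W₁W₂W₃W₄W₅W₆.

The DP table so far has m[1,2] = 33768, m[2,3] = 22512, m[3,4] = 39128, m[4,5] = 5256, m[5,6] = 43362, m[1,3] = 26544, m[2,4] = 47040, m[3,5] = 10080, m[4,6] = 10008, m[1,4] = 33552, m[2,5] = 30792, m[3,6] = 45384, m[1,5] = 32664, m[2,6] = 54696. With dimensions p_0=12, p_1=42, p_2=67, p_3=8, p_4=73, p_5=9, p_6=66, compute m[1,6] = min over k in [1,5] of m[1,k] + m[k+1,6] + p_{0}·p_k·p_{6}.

m[1,6] = min over k∈[1,5] of m[1,k]+m[k+1,6]+p_{0}·p_k·p_{6}.
k=1: 0 + 54696 + 12·42·66 = 87960; k=2: 33768 + 45384 + 12·67·66 = 132216; k=3: 26544 + 10008 + 12·8·66 = 42888; k=4: 33552 + 43362 + 12·73·66 = 134730; k=5: 32664 + 0 + 12·9·66 = 39792.
Minimum: 39792 at k=5.

39792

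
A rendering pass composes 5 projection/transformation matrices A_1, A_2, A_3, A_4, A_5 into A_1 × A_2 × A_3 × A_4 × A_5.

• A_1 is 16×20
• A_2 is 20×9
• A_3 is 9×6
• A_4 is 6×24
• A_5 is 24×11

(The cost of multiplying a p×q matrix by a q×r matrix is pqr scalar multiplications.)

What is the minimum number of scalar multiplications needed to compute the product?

Adjacent pairs: A_1A_2 = 16·20·9 = 2880; A_2A_3 = 20·9·6 = 1080; A_3A_4 = 9·6·24 = 1296; A_4A_5 = 6·24·11 = 1584.
Length 3: A_1..A_3: k=1: 0+1080+16·20·6=3000; k=2: 2880+0+16·9·6=3744 → min 3000 | A_2..A_4: k=2: 0+1296+20·9·24=5616; k=3: 1080+0+20·6·24=3960 → min 3960 | A_3..A_5: k=3: 0+1584+9·6·11=2178; k=4: 1296+0+9·24·11=3672 → min 2178.
Length 4: A_1..A_4: k=1: 0+3960+16·20·24=11640; k=2: 2880+1296+16·9·24=7632; k=3: 3000+0+16·6·24=5304 → min 5304 | A_2..A_5: k=2: 0+2178+20·9·11=4158; k=3: 1080+1584+20·6·11=3984; k=4: 3960+0+20·24·11=9240 → min 3984.
Length 5: A_1..A_5: k=1: 0+3984+16·20·11=7504; k=2: 2880+2178+16·9·11=6642; k=3: 3000+1584+16·6·11=5640; k=4: 5304+0+16·24·11=9528 → min 5640.
Optimal order: ((A_1 × (A_2 × A_3)) × (A_4 × A_5)) with cost 5640.

5640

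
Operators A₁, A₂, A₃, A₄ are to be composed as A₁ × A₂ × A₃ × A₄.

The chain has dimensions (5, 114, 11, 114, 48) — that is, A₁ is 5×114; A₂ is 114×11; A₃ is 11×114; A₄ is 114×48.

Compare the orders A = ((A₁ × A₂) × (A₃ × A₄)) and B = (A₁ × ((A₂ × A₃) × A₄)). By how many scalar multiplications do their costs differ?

725022

Order A = ((A₁ × A₂) × (A₃ × A₄)): (A₁ × A₂): 5×114 by 114×11 → 5×11, cost 5·114·11 = 6270; (A₃ × A₄): 11×114 by 114×48 → 11×48, cost 11·114·48 = 60192; ((A₁ × A₂) × (A₃ × A₄)): 5×11 by 11×48 → 5×48, cost 5·11·48 = 2640; cumulative 69102. Total 69102.
Order B = (A₁ × ((A₂ × A₃) × A₄)): (A₂ × A₃): 114×11 by 11×114 → 114×114, cost 114·11·114 = 142956; ((A₂ × A₃) × A₄): 114×114 by 114×48 → 114×48, cost 114·114·48 = 623808; cumulative 766764; (A₁ × ((A₂ × A₃) × A₄)): 5×114 by 114×48 → 5×48, cost 5·114·48 = 27360; cumulative 794124. Total 794124.
Difference: |69102 − 794124| = 725022.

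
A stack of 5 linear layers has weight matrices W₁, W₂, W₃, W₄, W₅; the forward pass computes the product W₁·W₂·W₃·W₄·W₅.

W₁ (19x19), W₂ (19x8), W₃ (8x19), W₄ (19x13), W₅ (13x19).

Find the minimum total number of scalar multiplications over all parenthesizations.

9728

Adjacent pairs: W₁W₂ = 19·19·8 = 2888; W₂W₃ = 19·8·19 = 2888; W₃W₄ = 8·19·13 = 1976; W₄W₅ = 19·13·19 = 4693.
Length 3: W₁..W₃: k=1: 0+2888+19·19·19=9747; k=2: 2888+0+19·8·19=5776 → min 5776 | W₂..W₄: k=2: 0+1976+19·8·13=3952; k=3: 2888+0+19·19·13=7581 → min 3952 | W₃..W₅: k=3: 0+4693+8·19·19=7581; k=4: 1976+0+8·13·19=3952 → min 3952.
Length 4: W₁..W₄: k=1: 0+3952+19·19·13=8645; k=2: 2888+1976+19·8·13=6840; k=3: 5776+0+19·19·13=10469 → min 6840 | W₂..W₅: k=2: 0+3952+19·8·19=6840; k=3: 2888+4693+19·19·19=14440; k=4: 3952+0+19·13·19=8645 → min 6840.
Length 5: W₁..W₅: k=1: 0+6840+19·19·19=13699; k=2: 2888+3952+19·8·19=9728; k=3: 5776+4693+19·19·19=17328; k=4: 6840+0+19·13·19=11533 → min 9728.
Optimal order: ((W₁·W₂)·((W₃·W₄)·W₅)) with cost 9728.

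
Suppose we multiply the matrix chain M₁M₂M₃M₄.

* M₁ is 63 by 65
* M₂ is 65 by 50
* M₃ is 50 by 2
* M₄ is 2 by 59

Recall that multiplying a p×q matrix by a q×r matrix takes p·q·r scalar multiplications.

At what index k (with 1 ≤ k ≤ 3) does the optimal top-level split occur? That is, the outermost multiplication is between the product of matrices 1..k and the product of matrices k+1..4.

3

Adjacent pairs: M₁M₂ = 63·65·50 = 204750; M₂M₃ = 65·50·2 = 6500; M₃M₄ = 50·2·59 = 5900.
Length 3: M₁..M₃: k=1: 0+6500+63·65·2=14690; k=2: 204750+0+63·50·2=211050 → min 14690 | M₂..M₄: k=2: 0+5900+65·50·59=197650; k=3: 6500+0+65·2·59=14170 → min 14170.
Top-level splits: k=1: (M₁..M₁)·(M₂..M₄) → 0+14170+63·65·59 = 255775; k=2: (M₁..M₂)·(M₃..M₄) → 204750+5900+63·50·59 = 396500; k=3: (M₁..M₃)·(M₄..M₄) → 14690+0+63·2·59 = 22124.
Best split is after M₃, i.e. k = 3.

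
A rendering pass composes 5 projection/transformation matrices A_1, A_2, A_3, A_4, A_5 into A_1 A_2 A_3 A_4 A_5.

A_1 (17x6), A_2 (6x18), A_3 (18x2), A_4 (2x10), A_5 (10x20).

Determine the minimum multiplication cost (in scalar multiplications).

1500

Adjacent pairs: A_1A_2 = 17·6·18 = 1836; A_2A_3 = 6·18·2 = 216; A_3A_4 = 18·2·10 = 360; A_4A_5 = 2·10·20 = 400.
Length 3: A_1..A_3: k=1: 0+216+17·6·2=420; k=2: 1836+0+17·18·2=2448 → min 420 | A_2..A_4: k=2: 0+360+6·18·10=1440; k=3: 216+0+6·2·10=336 → min 336 | A_3..A_5: k=3: 0+400+18·2·20=1120; k=4: 360+0+18·10·20=3960 → min 1120.
Length 4: A_1..A_4: k=1: 0+336+17·6·10=1356; k=2: 1836+360+17·18·10=5256; k=3: 420+0+17·2·10=760 → min 760 | A_2..A_5: k=2: 0+1120+6·18·20=3280; k=3: 216+400+6·2·20=856; k=4: 336+0+6·10·20=1536 → min 856.
Length 5: A_1..A_5: k=1: 0+856+17·6·20=2896; k=2: 1836+1120+17·18·20=9076; k=3: 420+400+17·2·20=1500; k=4: 760+0+17·10·20=4160 → min 1500.
Optimal order: ((A_1 (A_2 A_3)) (A_4 A_5)) with cost 1500.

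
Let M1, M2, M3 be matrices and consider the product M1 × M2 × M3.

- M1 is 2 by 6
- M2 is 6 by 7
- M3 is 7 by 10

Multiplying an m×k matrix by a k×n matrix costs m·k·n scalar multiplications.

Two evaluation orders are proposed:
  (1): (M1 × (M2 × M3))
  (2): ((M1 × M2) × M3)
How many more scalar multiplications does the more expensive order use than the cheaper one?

316

Order (1) = (M1 × (M2 × M3)): (M2 × M3): 6×7 by 7×10 → 6×10, cost 6·7·10 = 420; (M1 × (M2 × M3)): 2×6 by 6×10 → 2×10, cost 2·6·10 = 120; cumulative 540. Total 540.
Order (2) = ((M1 × M2) × M3): (M1 × M2): 2×6 by 6×7 → 2×7, cost 2·6·7 = 84; ((M1 × M2) × M3): 2×7 by 7×10 → 2×10, cost 2·7·10 = 140; cumulative 224. Total 224.
Difference: |540 − 224| = 316.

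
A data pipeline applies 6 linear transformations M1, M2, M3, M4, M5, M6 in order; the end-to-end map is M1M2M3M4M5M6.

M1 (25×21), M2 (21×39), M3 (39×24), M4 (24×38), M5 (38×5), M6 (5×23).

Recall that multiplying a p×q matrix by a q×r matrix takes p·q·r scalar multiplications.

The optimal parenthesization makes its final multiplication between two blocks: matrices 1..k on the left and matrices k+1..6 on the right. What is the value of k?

5

Adjacent pairs: M1M2 = 25·21·39 = 20475; M2M3 = 21·39·24 = 19656; M3M4 = 39·24·38 = 35568; M4M5 = 24·38·5 = 4560; M5M6 = 38·5·23 = 4370.
Length 3: M1..M3: k=1: 0+19656+25·21·24=32256; k=2: 20475+0+25·39·24=43875 → min 32256 | M2..M4: k=2: 0+35568+21·39·38=66690; k=3: 19656+0+21·24·38=38808 → min 38808 | M3..M5: k=3: 0+4560+39·24·5=9240; k=4: 35568+0+39·38·5=42978 → min 9240 | M4..M6: k=4: 0+4370+24·38·23=25346; k=5: 4560+0+24·5·23=7320 → min 7320.
Length 4: M1..M4: k=1: 0+38808+25·21·38=58758; k=2: 20475+35568+25·39·38=93093; k=3: 32256+0+25·24·38=55056 → min 55056 | M2..M5: k=2: 0+9240+21·39·5=13335; k=3: 19656+4560+21·24·5=26736; k=4: 38808+0+21·38·5=42798 → min 13335 | M3..M6: k=3: 0+7320+39·24·23=28848; k=4: 35568+4370+39·38·23=74024; k=5: 9240+0+39·5·23=13725 → min 13725.
Length 5: M1..M5: k=1: 0+13335+25·21·5=15960; k=2: 20475+9240+25·39·5=34590; k=3: 32256+4560+25·24·5=39816; k=4: 55056+0+25·38·5=59806 → min 15960 | M2..M6: k=2: 0+13725+21·39·23=32562; k=3: 19656+7320+21·24·23=38568; k=4: 38808+4370+21·38·23=61532; k=5: 13335+0+21·5·23=15750 → min 15750.
Top-level splits: k=1: (M1..M1)·(M2..M6) → 0+15750+25·21·23 = 27825; k=2: (M1..M2)·(M3..M6) → 20475+13725+25·39·23 = 56625; k=3: (M1..M3)·(M4..M6) → 32256+7320+25·24·23 = 53376; k=4: (M1..M4)·(M5..M6) → 55056+4370+25·38·23 = 81276; k=5: (M1..M5)·(M6..M6) → 15960+0+25·5·23 = 18835.
Best split is after M5, i.e. k = 5.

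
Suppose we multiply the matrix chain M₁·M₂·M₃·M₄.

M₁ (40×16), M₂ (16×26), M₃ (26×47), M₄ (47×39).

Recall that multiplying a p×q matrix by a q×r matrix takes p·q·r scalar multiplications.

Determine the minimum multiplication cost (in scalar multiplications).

73840

Adjacent pairs: M₁M₂ = 40·16·26 = 16640; M₂M₃ = 16·26·47 = 19552; M₃M₄ = 26·47·39 = 47658.
Length 3: M₁..M₃: k=1: 0+19552+40·16·47=49632; k=2: 16640+0+40·26·47=65520 → min 49632 | M₂..M₄: k=2: 0+47658+16·26·39=63882; k=3: 19552+0+16·47·39=48880 → min 48880.
Length 4: M₁..M₄: k=1: 0+48880+40·16·39=73840; k=2: 16640+47658+40·26·39=104858; k=3: 49632+0+40·47·39=122952 → min 73840.
Optimal order: (M₁·((M₂·M₃)·M₄)) with cost 73840.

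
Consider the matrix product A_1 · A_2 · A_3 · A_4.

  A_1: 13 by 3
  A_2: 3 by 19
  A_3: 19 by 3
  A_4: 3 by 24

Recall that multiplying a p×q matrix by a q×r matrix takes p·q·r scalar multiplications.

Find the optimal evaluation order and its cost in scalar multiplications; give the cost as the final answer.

1224

Adjacent pairs: A_1A_2 = 13·3·19 = 741; A_2A_3 = 3·19·3 = 171; A_3A_4 = 19·3·24 = 1368.
Length 3: A_1..A_3: k=1: 0+171+13·3·3=288; k=2: 741+0+13·19·3=1482 → min 288 | A_2..A_4: k=2: 0+1368+3·19·24=2736; k=3: 171+0+3·3·24=387 → min 387.
Length 4: A_1..A_4: k=1: 0+387+13·3·24=1323; k=2: 741+1368+13·19·24=8037; k=3: 288+0+13·3·24=1224 → min 1224.
Optimal parenthesization: ((A_1 · (A_2 · A_3)) · A_4) with cost 1224.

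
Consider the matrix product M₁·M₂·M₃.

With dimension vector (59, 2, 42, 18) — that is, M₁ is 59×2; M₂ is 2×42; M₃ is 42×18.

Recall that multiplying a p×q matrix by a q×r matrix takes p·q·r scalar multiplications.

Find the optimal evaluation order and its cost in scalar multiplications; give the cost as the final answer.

3636

(M₁·(M₂·M₃)): cost 3636.
((M₁·M₂)·M₃): cost 49560.
Optimal: (M₁·(M₂·M₃)) with cost 3636.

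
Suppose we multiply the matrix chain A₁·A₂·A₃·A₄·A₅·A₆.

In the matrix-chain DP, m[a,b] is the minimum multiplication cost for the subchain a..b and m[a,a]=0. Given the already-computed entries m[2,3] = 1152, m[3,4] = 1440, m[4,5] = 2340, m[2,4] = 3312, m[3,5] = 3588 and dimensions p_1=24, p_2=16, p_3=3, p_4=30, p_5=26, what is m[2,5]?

m[2,5] = min over k∈[2,4] of m[2,k]+m[k+1,5]+p_{1}·p_k·p_{5}.
k=2: 0 + 3588 + 24·16·26 = 13572; k=3: 1152 + 2340 + 24·3·26 = 5364; k=4: 3312 + 0 + 24·30·26 = 22032.
Minimum: 5364 at k=3.

5364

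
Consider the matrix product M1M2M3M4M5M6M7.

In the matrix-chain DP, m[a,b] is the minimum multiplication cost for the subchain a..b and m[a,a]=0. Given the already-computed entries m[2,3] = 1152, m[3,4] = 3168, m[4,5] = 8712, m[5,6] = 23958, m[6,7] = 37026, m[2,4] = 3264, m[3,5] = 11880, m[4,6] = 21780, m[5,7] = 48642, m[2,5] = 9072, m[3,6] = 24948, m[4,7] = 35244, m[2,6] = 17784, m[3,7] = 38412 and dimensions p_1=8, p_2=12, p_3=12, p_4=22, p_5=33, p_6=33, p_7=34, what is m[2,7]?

m[2,7] = min over k∈[2,6] of m[2,k]+m[k+1,7]+p_{1}·p_k·p_{7}.
k=2: 0 + 38412 + 8·12·34 = 41676; k=3: 1152 + 35244 + 8·12·34 = 39660; k=4: 3264 + 48642 + 8·22·34 = 57890; k=5: 9072 + 37026 + 8·33·34 = 55074; k=6: 17784 + 0 + 8·33·34 = 26760.
Minimum: 26760 at k=6.

26760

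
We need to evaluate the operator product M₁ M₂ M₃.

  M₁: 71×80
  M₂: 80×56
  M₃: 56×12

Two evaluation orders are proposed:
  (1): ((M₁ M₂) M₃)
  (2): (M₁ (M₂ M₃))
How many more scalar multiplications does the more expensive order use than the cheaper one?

243872

Order (1) = ((M₁ M₂) M₃): (M₁ M₂): 71×80 by 80×56 → 71×56, cost 71·80·56 = 318080; ((M₁ M₂) M₃): 71×56 by 56×12 → 71×12, cost 71·56·12 = 47712; cumulative 365792. Total 365792.
Order (2) = (M₁ (M₂ M₃)): (M₂ M₃): 80×56 by 56×12 → 80×12, cost 80·56·12 = 53760; (M₁ (M₂ M₃)): 71×80 by 80×12 → 71×12, cost 71·80·12 = 68160; cumulative 121920. Total 121920.
Difference: |365792 − 121920| = 243872.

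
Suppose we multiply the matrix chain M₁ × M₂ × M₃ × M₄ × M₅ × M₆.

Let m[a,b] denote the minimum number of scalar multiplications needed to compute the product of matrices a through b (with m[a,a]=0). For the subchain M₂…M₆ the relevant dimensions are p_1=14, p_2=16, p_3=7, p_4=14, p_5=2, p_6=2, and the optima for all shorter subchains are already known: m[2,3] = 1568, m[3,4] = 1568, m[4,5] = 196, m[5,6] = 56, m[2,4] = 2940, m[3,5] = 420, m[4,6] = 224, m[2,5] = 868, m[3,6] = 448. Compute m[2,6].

896

m[2,6] = min over k∈[2,5] of m[2,k]+m[k+1,6]+p_{1}·p_k·p_{6}.
k=2: 0 + 448 + 14·16·2 = 896; k=3: 1568 + 224 + 14·7·2 = 1988; k=4: 2940 + 56 + 14·14·2 = 3388; k=5: 868 + 0 + 14·2·2 = 924.
Minimum: 896 at k=2.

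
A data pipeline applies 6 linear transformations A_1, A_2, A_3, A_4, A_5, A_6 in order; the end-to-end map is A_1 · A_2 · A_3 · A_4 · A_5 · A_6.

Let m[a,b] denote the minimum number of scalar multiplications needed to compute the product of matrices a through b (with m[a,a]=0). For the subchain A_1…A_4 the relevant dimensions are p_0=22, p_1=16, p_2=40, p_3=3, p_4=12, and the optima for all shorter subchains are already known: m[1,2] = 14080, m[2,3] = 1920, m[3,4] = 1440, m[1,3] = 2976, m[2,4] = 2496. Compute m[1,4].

3768

m[1,4] = min over k∈[1,3] of m[1,k]+m[k+1,4]+p_{0}·p_k·p_{4}.
k=1: 0 + 2496 + 22·16·12 = 6720; k=2: 14080 + 1440 + 22·40·12 = 26080; k=3: 2976 + 0 + 22·3·12 = 3768.
Minimum: 3768 at k=3.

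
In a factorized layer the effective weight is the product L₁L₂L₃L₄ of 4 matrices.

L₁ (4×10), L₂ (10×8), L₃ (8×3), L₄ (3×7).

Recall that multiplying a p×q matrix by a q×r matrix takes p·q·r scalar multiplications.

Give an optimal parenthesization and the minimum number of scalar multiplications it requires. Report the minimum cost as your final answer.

Adjacent pairs: L₁L₂ = 4·10·8 = 320; L₂L₃ = 10·8·3 = 240; L₃L₄ = 8·3·7 = 168.
Length 3: L₁..L₃: k=1: 0+240+4·10·3=360; k=2: 320+0+4·8·3=416 → min 360 | L₂..L₄: k=2: 0+168+10·8·7=728; k=3: 240+0+10·3·7=450 → min 450.
Length 4: L₁..L₄: k=1: 0+450+4·10·7=730; k=2: 320+168+4·8·7=712; k=3: 360+0+4·3·7=444 → min 444.
Optimal parenthesization: ((L₁(L₂L₃))L₄) with cost 444.

444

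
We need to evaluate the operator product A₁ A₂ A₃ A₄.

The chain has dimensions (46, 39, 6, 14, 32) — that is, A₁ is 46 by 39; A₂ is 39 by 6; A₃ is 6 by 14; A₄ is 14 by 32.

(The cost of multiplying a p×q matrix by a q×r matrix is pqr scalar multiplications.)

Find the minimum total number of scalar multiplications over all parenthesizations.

22284

Adjacent pairs: A₁A₂ = 46·39·6 = 10764; A₂A₃ = 39·6·14 = 3276; A₃A₄ = 6·14·32 = 2688.
Length 3: A₁..A₃: k=1: 0+3276+46·39·14=28392; k=2: 10764+0+46·6·14=14628 → min 14628 | A₂..A₄: k=2: 0+2688+39·6·32=10176; k=3: 3276+0+39·14·32=20748 → min 10176.
Length 4: A₁..A₄: k=1: 0+10176+46·39·32=67584; k=2: 10764+2688+46·6·32=22284; k=3: 14628+0+46·14·32=35236 → min 22284.
Optimal order: ((A₁ A₂) (A₃ A₄)) with cost 22284.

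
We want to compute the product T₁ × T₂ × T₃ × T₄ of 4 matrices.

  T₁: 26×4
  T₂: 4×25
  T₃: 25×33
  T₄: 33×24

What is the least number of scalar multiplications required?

Adjacent pairs: T₁T₂ = 26·4·25 = 2600; T₂T₃ = 4·25·33 = 3300; T₃T₄ = 25·33·24 = 19800.
Length 3: T₁..T₃: k=1: 0+3300+26·4·33=6732; k=2: 2600+0+26·25·33=24050 → min 6732 | T₂..T₄: k=2: 0+19800+4·25·24=22200; k=3: 3300+0+4·33·24=6468 → min 6468.
Length 4: T₁..T₄: k=1: 0+6468+26·4·24=8964; k=2: 2600+19800+26·25·24=38000; k=3: 6732+0+26·33·24=27324 → min 8964.
Optimal order: (T₁ × ((T₂ × T₃) × T₄)) with cost 8964.

8964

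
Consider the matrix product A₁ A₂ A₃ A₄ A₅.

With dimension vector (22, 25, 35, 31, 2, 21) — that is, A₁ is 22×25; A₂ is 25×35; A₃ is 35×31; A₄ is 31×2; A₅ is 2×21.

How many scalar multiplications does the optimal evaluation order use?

Adjacent pairs: A₁A₂ = 22·25·35 = 19250; A₂A₃ = 25·35·31 = 27125; A₃A₄ = 35·31·2 = 2170; A₄A₅ = 31·2·21 = 1302.
Length 3: A₁..A₃: k=1: 0+27125+22·25·31=44175; k=2: 19250+0+22·35·31=43120 → min 43120 | A₂..A₄: k=2: 0+2170+25·35·2=3920; k=3: 27125+0+25·31·2=28675 → min 3920 | A₃..A₅: k=3: 0+1302+35·31·21=24087; k=4: 2170+0+35·2·21=3640 → min 3640.
Length 4: A₁..A₄: k=1: 0+3920+22·25·2=5020; k=2: 19250+2170+22·35·2=22960; k=3: 43120+0+22·31·2=44484 → min 5020 | A₂..A₅: k=2: 0+3640+25·35·21=22015; k=3: 27125+1302+25·31·21=44702; k=4: 3920+0+25·2·21=4970 → min 4970.
Length 5: A₁..A₅: k=1: 0+4970+22·25·21=16520; k=2: 19250+3640+22·35·21=39060; k=3: 43120+1302+22·31·21=58744; k=4: 5020+0+22·2·21=5944 → min 5944.
Optimal order: ((A₁ (A₂ (A₃ A₄))) A₅) with cost 5944.

5944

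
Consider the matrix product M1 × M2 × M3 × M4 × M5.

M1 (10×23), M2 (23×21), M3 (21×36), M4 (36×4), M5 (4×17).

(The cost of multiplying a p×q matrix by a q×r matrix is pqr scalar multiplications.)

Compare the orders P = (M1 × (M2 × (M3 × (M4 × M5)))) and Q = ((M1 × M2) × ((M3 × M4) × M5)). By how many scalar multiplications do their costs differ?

Order P = (M1 × (M2 × (M3 × (M4 × M5)))): (M4 × M5): 36×4 by 4×17 → 36×17, cost 36·4·17 = 2448; (M3 × (M4 × M5)): 21×36 by 36×17 → 21×17, cost 21·36·17 = 12852; cumulative 15300; (M2 × (M3 × (M4 × M5))): 23×21 by 21×17 → 23×17, cost 23·21·17 = 8211; cumulative 23511; (M1 × (M2 × (M3 × (M4 × M5)))): 10×23 by 23×17 → 10×17, cost 10·23·17 = 3910; cumulative 27421. Total 27421.
Order Q = ((M1 × M2) × ((M3 × M4) × M5)): (M1 × M2): 10×23 by 23×21 → 10×21, cost 10·23·21 = 4830; (M3 × M4): 21×36 by 36×4 → 21×4, cost 21·36·4 = 3024; ((M3 × M4) × M5): 21×4 by 4×17 → 21×17, cost 21·4·17 = 1428; cumulative 4452; ((M1 × M2) × ((M3 × M4) × M5)): 10×21 by 21×17 → 10×17, cost 10·21·17 = 3570; cumulative 12852. Total 12852.
Difference: |27421 − 12852| = 14569.

14569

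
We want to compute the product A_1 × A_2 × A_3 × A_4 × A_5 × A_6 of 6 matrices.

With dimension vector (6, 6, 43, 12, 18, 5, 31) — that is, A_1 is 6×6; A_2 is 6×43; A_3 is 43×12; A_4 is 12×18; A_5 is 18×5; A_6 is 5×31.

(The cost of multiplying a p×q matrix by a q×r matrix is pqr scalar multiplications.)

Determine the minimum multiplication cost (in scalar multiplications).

Adjacent pairs: A_1A_2 = 6·6·43 = 1548; A_2A_3 = 6·43·12 = 3096; A_3A_4 = 43·12·18 = 9288; A_4A_5 = 12·18·5 = 1080; A_5A_6 = 18·5·31 = 2790.
Length 3: A_1..A_3: k=1: 0+3096+6·6·12=3528; k=2: 1548+0+6·43·12=4644 → min 3528 | A_2..A_4: k=2: 0+9288+6·43·18=13932; k=3: 3096+0+6·12·18=4392 → min 4392 | A_3..A_5: k=3: 0+1080+43·12·5=3660; k=4: 9288+0+43·18·5=13158 → min 3660 | A_4..A_6: k=4: 0+2790+12·18·31=9486; k=5: 1080+0+12·5·31=2940 → min 2940.
Length 4: A_1..A_4: k=1: 0+4392+6·6·18=5040; k=2: 1548+9288+6·43·18=15480; k=3: 3528+0+6·12·18=4824 → min 4824 | A_2..A_5: k=2: 0+3660+6·43·5=4950; k=3: 3096+1080+6·12·5=4536; k=4: 4392+0+6·18·5=4932 → min 4536 | A_3..A_6: k=3: 0+2940+43·12·31=18936; k=4: 9288+2790+43·18·31=36072; k=5: 3660+0+43·5·31=10325 → min 10325.
Length 5: A_1..A_5: k=1: 0+4536+6·6·5=4716; k=2: 1548+3660+6·43·5=6498; k=3: 3528+1080+6·12·5=4968; k=4: 4824+0+6·18·5=5364 → min 4716 | A_2..A_6: k=2: 0+10325+6·43·31=18323; k=3: 3096+2940+6·12·31=8268; k=4: 4392+2790+6·18·31=10530; k=5: 4536+0+6·5·31=5466 → min 5466.
Length 6: A_1..A_6: k=1: 0+5466+6·6·31=6582; k=2: 1548+10325+6·43·31=19871; k=3: 3528+2940+6·12·31=8700; k=4: 4824+2790+6·18·31=10962; k=5: 4716+0+6·5·31=5646 → min 5646.
Optimal order: ((A_1 × ((A_2 × A_3) × (A_4 × A_5))) × A_6) with cost 5646.

5646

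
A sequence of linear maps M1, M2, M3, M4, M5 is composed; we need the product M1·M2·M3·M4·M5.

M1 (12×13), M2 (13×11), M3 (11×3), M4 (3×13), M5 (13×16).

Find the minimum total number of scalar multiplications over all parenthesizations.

Adjacent pairs: M1M2 = 12·13·11 = 1716; M2M3 = 13·11·3 = 429; M3M4 = 11·3·13 = 429; M4M5 = 3·13·16 = 624.
Length 3: M1..M3: k=1: 0+429+12·13·3=897; k=2: 1716+0+12·11·3=2112 → min 897 | M2..M4: k=2: 0+429+13·11·13=2288; k=3: 429+0+13·3·13=936 → min 936 | M3..M5: k=3: 0+624+11·3·16=1152; k=4: 429+0+11·13·16=2717 → min 1152.
Length 4: M1..M4: k=1: 0+936+12·13·13=2964; k=2: 1716+429+12·11·13=3861; k=3: 897+0+12·3·13=1365 → min 1365 | M2..M5: k=2: 0+1152+13·11·16=3440; k=3: 429+624+13·3·16=1677; k=4: 936+0+13·13·16=3640 → min 1677.
Length 5: M1..M5: k=1: 0+1677+12·13·16=4173; k=2: 1716+1152+12·11·16=4980; k=3: 897+624+12·3·16=2097; k=4: 1365+0+12·13·16=3861 → min 2097.
Optimal order: ((M1·(M2·M3))·(M4·M5)) with cost 2097.

2097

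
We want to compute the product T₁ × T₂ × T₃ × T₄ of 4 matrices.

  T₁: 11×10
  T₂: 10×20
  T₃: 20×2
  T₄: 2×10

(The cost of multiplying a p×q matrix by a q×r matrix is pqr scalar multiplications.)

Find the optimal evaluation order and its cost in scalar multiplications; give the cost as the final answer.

Adjacent pairs: T₁T₂ = 11·10·20 = 2200; T₂T₃ = 10·20·2 = 400; T₃T₄ = 20·2·10 = 400.
Length 3: T₁..T₃: k=1: 0+400+11·10·2=620; k=2: 2200+0+11·20·2=2640 → min 620 | T₂..T₄: k=2: 0+400+10·20·10=2400; k=3: 400+0+10·2·10=600 → min 600.
Length 4: T₁..T₄: k=1: 0+600+11·10·10=1700; k=2: 2200+400+11·20·10=4800; k=3: 620+0+11·2·10=840 → min 840.
Optimal parenthesization: ((T₁ × (T₂ × T₃)) × T₄) with cost 840.

840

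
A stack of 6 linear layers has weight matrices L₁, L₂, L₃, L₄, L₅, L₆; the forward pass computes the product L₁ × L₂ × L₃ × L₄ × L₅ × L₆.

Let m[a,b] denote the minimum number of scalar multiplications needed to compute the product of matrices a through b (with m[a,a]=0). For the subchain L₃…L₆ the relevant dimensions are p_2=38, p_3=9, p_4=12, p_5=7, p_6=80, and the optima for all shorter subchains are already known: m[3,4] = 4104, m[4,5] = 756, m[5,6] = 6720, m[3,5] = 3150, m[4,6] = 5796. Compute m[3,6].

24430

m[3,6] = min over k∈[3,5] of m[3,k]+m[k+1,6]+p_{2}·p_k·p_{6}.
k=3: 0 + 5796 + 38·9·80 = 33156; k=4: 4104 + 6720 + 38·12·80 = 47304; k=5: 3150 + 0 + 38·7·80 = 24430.
Minimum: 24430 at k=5.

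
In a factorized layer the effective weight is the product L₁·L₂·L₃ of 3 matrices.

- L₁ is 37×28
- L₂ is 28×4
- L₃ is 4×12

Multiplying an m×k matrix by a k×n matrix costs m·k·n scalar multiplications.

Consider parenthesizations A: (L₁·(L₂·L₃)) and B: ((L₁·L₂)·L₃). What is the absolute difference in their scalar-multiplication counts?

Order A = (L₁·(L₂·L₃)): (L₂·L₃): 28×4 by 4×12 → 28×12, cost 28·4·12 = 1344; (L₁·(L₂·L₃)): 37×28 by 28×12 → 37×12, cost 37·28·12 = 12432; cumulative 13776. Total 13776.
Order B = ((L₁·L₂)·L₃): (L₁·L₂): 37×28 by 28×4 → 37×4, cost 37·28·4 = 4144; ((L₁·L₂)·L₃): 37×4 by 4×12 → 37×12, cost 37·4·12 = 1776; cumulative 5920. Total 5920.
Difference: |13776 − 5920| = 7856.

7856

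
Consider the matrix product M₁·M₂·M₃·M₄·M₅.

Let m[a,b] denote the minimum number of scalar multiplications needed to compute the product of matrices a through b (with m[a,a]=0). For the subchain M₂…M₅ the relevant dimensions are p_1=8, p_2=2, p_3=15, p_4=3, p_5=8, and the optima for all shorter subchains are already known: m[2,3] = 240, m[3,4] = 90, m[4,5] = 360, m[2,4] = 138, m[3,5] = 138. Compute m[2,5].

m[2,5] = min over k∈[2,4] of m[2,k]+m[k+1,5]+p_{1}·p_k·p_{5}.
k=2: 0 + 138 + 8·2·8 = 266; k=3: 240 + 360 + 8·15·8 = 1560; k=4: 138 + 0 + 8·3·8 = 330.
Minimum: 266 at k=2.

266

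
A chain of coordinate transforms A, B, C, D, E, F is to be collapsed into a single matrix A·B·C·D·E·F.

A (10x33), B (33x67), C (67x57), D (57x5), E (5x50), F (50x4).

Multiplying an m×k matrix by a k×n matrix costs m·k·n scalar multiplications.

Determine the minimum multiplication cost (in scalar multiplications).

27580

Adjacent pairs: AB = 10·33·67 = 22110; BC = 33·67·57 = 126027; CD = 67·57·5 = 19095; DE = 57·5·50 = 14250; EF = 5·50·4 = 1000.
Length 3: A..C: k=1: 0+126027+10·33·57=144837; k=2: 22110+0+10·67·57=60300 → min 60300 | B..D: k=2: 0+19095+33·67·5=30150; k=3: 126027+0+33·57·5=135432 → min 30150 | C..E: k=3: 0+14250+67·57·50=205200; k=4: 19095+0+67·5·50=35845 → min 35845 | D..F: k=4: 0+1000+57·5·4=2140; k=5: 14250+0+57·50·4=25650 → min 2140.
Length 4: A..D: k=1: 0+30150+10·33·5=31800; k=2: 22110+19095+10·67·5=44555; k=3: 60300+0+10·57·5=63150 → min 31800 | B..E: k=2: 0+35845+33·67·50=146395; k=3: 126027+14250+33·57·50=234327; k=4: 30150+0+33·5·50=38400 → min 38400 | C..F: k=3: 0+2140+67·57·4=17416; k=4: 19095+1000+67·5·4=21435; k=5: 35845+0+67·50·4=49245 → min 17416.
Length 5: A..E: k=1: 0+38400+10·33·50=54900; k=2: 22110+35845+10·67·50=91455; k=3: 60300+14250+10·57·50=103050; k=4: 31800+0+10·5·50=34300 → min 34300 | B..F: k=2: 0+17416+33·67·4=26260; k=3: 126027+2140+33·57·4=135691; k=4: 30150+1000+33·5·4=31810; k=5: 38400+0+33·50·4=45000 → min 26260.
Length 6: A..F: k=1: 0+26260+10·33·4=27580; k=2: 22110+17416+10·67·4=42206; k=3: 60300+2140+10·57·4=64720; k=4: 31800+1000+10·5·4=33000; k=5: 34300+0+10·50·4=36300 → min 27580.
Optimal order: (A·(B·(C·(D·(E·F))))) with cost 27580.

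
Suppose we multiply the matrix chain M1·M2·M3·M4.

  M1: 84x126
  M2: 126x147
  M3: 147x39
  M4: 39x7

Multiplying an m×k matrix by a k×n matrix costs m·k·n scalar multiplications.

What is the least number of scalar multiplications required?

243873

Adjacent pairs: M1M2 = 84·126·147 = 1555848; M2M3 = 126·147·39 = 722358; M3M4 = 147·39·7 = 40131.
Length 3: M1..M3: k=1: 0+722358+84·126·39=1135134; k=2: 1555848+0+84·147·39=2037420 → min 1135134 | M2..M4: k=2: 0+40131+126·147·7=169785; k=3: 722358+0+126·39·7=756756 → min 169785.
Length 4: M1..M4: k=1: 0+169785+84·126·7=243873; k=2: 1555848+40131+84·147·7=1682415; k=3: 1135134+0+84·39·7=1158066 → min 243873.
Optimal order: (M1·(M2·(M3·M4))) with cost 243873.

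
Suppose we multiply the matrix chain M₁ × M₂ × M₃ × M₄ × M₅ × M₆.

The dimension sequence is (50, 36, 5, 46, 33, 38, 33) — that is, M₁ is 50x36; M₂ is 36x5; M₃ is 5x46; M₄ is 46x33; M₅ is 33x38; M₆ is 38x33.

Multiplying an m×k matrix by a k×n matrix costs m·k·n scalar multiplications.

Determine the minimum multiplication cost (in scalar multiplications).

37380

Adjacent pairs: M₁M₂ = 50·36·5 = 9000; M₂M₃ = 36·5·46 = 8280; M₃M₄ = 5·46·33 = 7590; M₄M₅ = 46·33·38 = 57684; M₅M₆ = 33·38·33 = 41382.
Length 3: M₁..M₃: k=1: 0+8280+50·36·46=91080; k=2: 9000+0+50·5·46=20500 → min 20500 | M₂..M₄: k=2: 0+7590+36·5·33=13530; k=3: 8280+0+36·46·33=62928 → min 13530 | M₃..M₅: k=3: 0+57684+5·46·38=66424; k=4: 7590+0+5·33·38=13860 → min 13860 | M₄..M₆: k=4: 0+41382+46·33·33=91476; k=5: 57684+0+46·38·33=115368 → min 91476.
Length 4: M₁..M₄: k=1: 0+13530+50·36·33=72930; k=2: 9000+7590+50·5·33=24840; k=3: 20500+0+50·46·33=96400 → min 24840 | M₂..M₅: k=2: 0+13860+36·5·38=20700; k=3: 8280+57684+36·46·38=128892; k=4: 13530+0+36·33·38=58674 → min 20700 | M₃..M₆: k=3: 0+91476+5·46·33=99066; k=4: 7590+41382+5·33·33=54417; k=5: 13860+0+5·38·33=20130 → min 20130.
Length 5: M₁..M₅: k=1: 0+20700+50·36·38=89100; k=2: 9000+13860+50·5·38=32360; k=3: 20500+57684+50·46·38=165584; k=4: 24840+0+50·33·38=87540 → min 32360 | M₂..M₆: k=2: 0+20130+36·5·33=26070; k=3: 8280+91476+36·46·33=154404; k=4: 13530+41382+36·33·33=94116; k=5: 20700+0+36·38·33=65844 → min 26070.
Length 6: M₁..M₆: k=1: 0+26070+50·36·33=85470; k=2: 9000+20130+50·5·33=37380; k=3: 20500+91476+50·46·33=187876; k=4: 24840+41382+50·33·33=120672; k=5: 32360+0+50·38·33=95060 → min 37380.
Optimal order: ((M₁ × M₂) × (((M₃ × M₄) × M₅) × M₆)) with cost 37380.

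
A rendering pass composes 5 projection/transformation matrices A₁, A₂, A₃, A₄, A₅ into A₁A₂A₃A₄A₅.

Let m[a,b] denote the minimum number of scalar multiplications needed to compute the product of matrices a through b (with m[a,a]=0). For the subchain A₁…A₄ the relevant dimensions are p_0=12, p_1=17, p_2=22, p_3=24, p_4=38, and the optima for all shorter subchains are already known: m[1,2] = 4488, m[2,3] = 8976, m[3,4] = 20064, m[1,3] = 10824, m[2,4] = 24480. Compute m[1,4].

m[1,4] = min over k∈[1,3] of m[1,k]+m[k+1,4]+p_{0}·p_k·p_{4}.
k=1: 0 + 24480 + 12·17·38 = 32232; k=2: 4488 + 20064 + 12·22·38 = 34584; k=3: 10824 + 0 + 12·24·38 = 21768.
Minimum: 21768 at k=3.

21768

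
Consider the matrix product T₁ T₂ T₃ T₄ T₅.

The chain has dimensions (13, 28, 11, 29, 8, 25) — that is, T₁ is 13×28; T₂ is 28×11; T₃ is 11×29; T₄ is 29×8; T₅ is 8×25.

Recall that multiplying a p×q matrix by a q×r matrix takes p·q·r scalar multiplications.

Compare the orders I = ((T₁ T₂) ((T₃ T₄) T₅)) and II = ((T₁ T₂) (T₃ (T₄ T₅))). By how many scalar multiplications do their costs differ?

Order I = ((T₁ T₂) ((T₃ T₄) T₅)): (T₁ T₂): 13×28 by 28×11 → 13×11, cost 13·28·11 = 4004; (T₃ T₄): 11×29 by 29×8 → 11×8, cost 11·29·8 = 2552; ((T₃ T₄) T₅): 11×8 by 8×25 → 11×25, cost 11·8·25 = 2200; cumulative 4752; ((T₁ T₂) ((T₃ T₄) T₅)): 13×11 by 11×25 → 13×25, cost 13·11·25 = 3575; cumulative 12331. Total 12331.
Order II = ((T₁ T₂) (T₃ (T₄ T₅))): (T₁ T₂): 13×28 by 28×11 → 13×11, cost 13·28·11 = 4004; (T₄ T₅): 29×8 by 8×25 → 29×25, cost 29·8·25 = 5800; (T₃ (T₄ T₅)): 11×29 by 29×25 → 11×25, cost 11·29·25 = 7975; cumulative 13775; ((T₁ T₂) (T₃ (T₄ T₅))): 13×11 by 11×25 → 13×25, cost 13·11·25 = 3575; cumulative 21354. Total 21354.
Difference: |12331 − 21354| = 9023.

9023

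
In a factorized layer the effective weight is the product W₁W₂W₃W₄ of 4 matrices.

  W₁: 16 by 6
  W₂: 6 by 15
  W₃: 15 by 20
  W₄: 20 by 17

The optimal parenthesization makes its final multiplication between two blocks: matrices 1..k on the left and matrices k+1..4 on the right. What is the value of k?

1

Adjacent pairs: W₁W₂ = 16·6·15 = 1440; W₂W₃ = 6·15·20 = 1800; W₃W₄ = 15·20·17 = 5100.
Length 3: W₁..W₃: k=1: 0+1800+16·6·20=3720; k=2: 1440+0+16·15·20=6240 → min 3720 | W₂..W₄: k=2: 0+5100+6·15·17=6630; k=3: 1800+0+6·20·17=3840 → min 3840.
Top-level splits: k=1: (W₁..W₁)·(W₂..W₄) → 0+3840+16·6·17 = 5472; k=2: (W₁..W₂)·(W₃..W₄) → 1440+5100+16·15·17 = 10620; k=3: (W₁..W₃)·(W₄..W₄) → 3720+0+16·20·17 = 9160.
Best split is after W₁, i.e. k = 1.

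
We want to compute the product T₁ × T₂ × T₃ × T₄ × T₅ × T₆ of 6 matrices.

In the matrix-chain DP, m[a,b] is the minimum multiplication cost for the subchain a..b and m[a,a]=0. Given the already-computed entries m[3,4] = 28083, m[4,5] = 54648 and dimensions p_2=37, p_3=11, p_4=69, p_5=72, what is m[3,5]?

m[3,5] = min over k∈[3,4] of m[3,k]+m[k+1,5]+p_{2}·p_k·p_{5}.
k=3: 0 + 54648 + 37·11·72 = 83952; k=4: 28083 + 0 + 37·69·72 = 211899.
Minimum: 83952 at k=3.

83952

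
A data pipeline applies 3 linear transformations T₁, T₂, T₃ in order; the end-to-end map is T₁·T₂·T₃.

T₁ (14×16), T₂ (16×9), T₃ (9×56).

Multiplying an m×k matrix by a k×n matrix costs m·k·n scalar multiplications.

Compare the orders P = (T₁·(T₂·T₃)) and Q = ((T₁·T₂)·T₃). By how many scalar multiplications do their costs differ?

11536

Order P = (T₁·(T₂·T₃)): (T₂·T₃): 16×9 by 9×56 → 16×56, cost 16·9·56 = 8064; (T₁·(T₂·T₃)): 14×16 by 16×56 → 14×56, cost 14·16·56 = 12544; cumulative 20608. Total 20608.
Order Q = ((T₁·T₂)·T₃): (T₁·T₂): 14×16 by 16×9 → 14×9, cost 14·16·9 = 2016; ((T₁·T₂)·T₃): 14×9 by 9×56 → 14×56, cost 14·9·56 = 7056; cumulative 9072. Total 9072.
Difference: |20608 − 9072| = 11536.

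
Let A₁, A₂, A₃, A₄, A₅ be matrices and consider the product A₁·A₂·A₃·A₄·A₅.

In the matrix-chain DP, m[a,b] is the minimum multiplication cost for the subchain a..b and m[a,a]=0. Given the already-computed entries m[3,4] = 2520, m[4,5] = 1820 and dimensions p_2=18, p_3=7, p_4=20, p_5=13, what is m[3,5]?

3458

m[3,5] = min over k∈[3,4] of m[3,k]+m[k+1,5]+p_{2}·p_k·p_{5}.
k=3: 0 + 1820 + 18·7·13 = 3458; k=4: 2520 + 0 + 18·20·13 = 7200.
Minimum: 3458 at k=3.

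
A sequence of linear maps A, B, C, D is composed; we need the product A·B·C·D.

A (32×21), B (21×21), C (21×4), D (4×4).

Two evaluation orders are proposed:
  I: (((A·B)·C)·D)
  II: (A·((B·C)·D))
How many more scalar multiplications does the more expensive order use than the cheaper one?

12524

Order I = (((A·B)·C)·D): (A·B): 32×21 by 21×21 → 32×21, cost 32·21·21 = 14112; ((A·B)·C): 32×21 by 21×4 → 32×4, cost 32·21·4 = 2688; cumulative 16800; (((A·B)·C)·D): 32×4 by 4×4 → 32×4, cost 32·4·4 = 512; cumulative 17312. Total 17312.
Order II = (A·((B·C)·D)): (B·C): 21×21 by 21×4 → 21×4, cost 21·21·4 = 1764; ((B·C)·D): 21×4 by 4×4 → 21×4, cost 21·4·4 = 336; cumulative 2100; (A·((B·C)·D)): 32×21 by 21×4 → 32×4, cost 32·21·4 = 2688; cumulative 4788. Total 4788.
Difference: |17312 − 4788| = 12524.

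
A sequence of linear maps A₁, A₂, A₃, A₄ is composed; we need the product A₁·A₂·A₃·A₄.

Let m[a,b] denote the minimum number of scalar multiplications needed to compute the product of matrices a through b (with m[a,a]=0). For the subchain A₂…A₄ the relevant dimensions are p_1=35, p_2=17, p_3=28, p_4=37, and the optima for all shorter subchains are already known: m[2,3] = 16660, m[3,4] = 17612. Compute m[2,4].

39627

m[2,4] = min over k∈[2,3] of m[2,k]+m[k+1,4]+p_{1}·p_k·p_{4}.
k=2: 0 + 17612 + 35·17·37 = 39627; k=3: 16660 + 0 + 35·28·37 = 52920.
Minimum: 39627 at k=2.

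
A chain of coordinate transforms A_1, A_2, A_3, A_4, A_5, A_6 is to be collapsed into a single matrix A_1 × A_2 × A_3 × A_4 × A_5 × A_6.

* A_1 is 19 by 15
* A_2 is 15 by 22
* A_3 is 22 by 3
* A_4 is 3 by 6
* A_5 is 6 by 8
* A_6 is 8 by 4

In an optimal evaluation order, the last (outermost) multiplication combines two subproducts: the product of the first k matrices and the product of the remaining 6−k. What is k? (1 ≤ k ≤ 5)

3

Adjacent pairs: A_1A_2 = 19·15·22 = 6270; A_2A_3 = 15·22·3 = 990; A_3A_4 = 22·3·6 = 396; A_4A_5 = 3·6·8 = 144; A_5A_6 = 6·8·4 = 192.
Length 3: A_1..A_3: k=1: 0+990+19·15·3=1845; k=2: 6270+0+19·22·3=7524 → min 1845 | A_2..A_4: k=2: 0+396+15·22·6=2376; k=3: 990+0+15·3·6=1260 → min 1260 | A_3..A_5: k=3: 0+144+22·3·8=672; k=4: 396+0+22·6·8=1452 → min 672 | A_4..A_6: k=4: 0+192+3·6·4=264; k=5: 144+0+3·8·4=240 → min 240.
Length 4: A_1..A_4: k=1: 0+1260+19·15·6=2970; k=2: 6270+396+19·22·6=9174; k=3: 1845+0+19·3·6=2187 → min 2187 | A_2..A_5: k=2: 0+672+15·22·8=3312; k=3: 990+144+15·3·8=1494; k=4: 1260+0+15·6·8=1980 → min 1494 | A_3..A_6: k=3: 0+240+22·3·4=504; k=4: 396+192+22·6·4=1116; k=5: 672+0+22·8·4=1376 → min 504.
Length 5: A_1..A_5: k=1: 0+1494+19·15·8=3774; k=2: 6270+672+19·22·8=10286; k=3: 1845+144+19·3·8=2445; k=4: 2187+0+19·6·8=3099 → min 2445 | A_2..A_6: k=2: 0+504+15·22·4=1824; k=3: 990+240+15·3·4=1410; k=4: 1260+192+15·6·4=1812; k=5: 1494+0+15·8·4=1974 → min 1410.
Top-level splits: k=1: (A_1..A_1)·(A_2..A_6) → 0+1410+19·15·4 = 2550; k=2: (A_1..A_2)·(A_3..A_6) → 6270+504+19·22·4 = 8446; k=3: (A_1..A_3)·(A_4..A_6) → 1845+240+19·3·4 = 2313; k=4: (A_1..A_4)·(A_5..A_6) → 2187+192+19·6·4 = 2835; k=5: (A_1..A_5)·(A_6..A_6) → 2445+0+19·8·4 = 3053.
Best split is after A_3, i.e. k = 3.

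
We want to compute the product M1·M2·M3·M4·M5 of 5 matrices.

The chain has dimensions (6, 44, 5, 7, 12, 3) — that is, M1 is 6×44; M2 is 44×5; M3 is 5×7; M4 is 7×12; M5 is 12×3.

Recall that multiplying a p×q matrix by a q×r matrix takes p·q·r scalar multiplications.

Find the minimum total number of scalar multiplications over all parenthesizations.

Adjacent pairs: M1M2 = 6·44·5 = 1320; M2M3 = 44·5·7 = 1540; M3M4 = 5·7·12 = 420; M4M5 = 7·12·3 = 252.
Length 3: M1..M3: k=1: 0+1540+6·44·7=3388; k=2: 1320+0+6·5·7=1530 → min 1530 | M2..M4: k=2: 0+420+44·5·12=3060; k=3: 1540+0+44·7·12=5236 → min 3060 | M3..M5: k=3: 0+252+5·7·3=357; k=4: 420+0+5·12·3=600 → min 357.
Length 4: M1..M4: k=1: 0+3060+6·44·12=6228; k=2: 1320+420+6·5·12=2100; k=3: 1530+0+6·7·12=2034 → min 2034 | M2..M5: k=2: 0+357+44·5·3=1017; k=3: 1540+252+44·7·3=2716; k=4: 3060+0+44·12·3=4644 → min 1017.
Length 5: M1..M5: k=1: 0+1017+6·44·3=1809; k=2: 1320+357+6·5·3=1767; k=3: 1530+252+6·7·3=1908; k=4: 2034+0+6·12·3=2250 → min 1767.
Optimal order: ((M1·M2)·(M3·(M4·M5))) with cost 1767.

1767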